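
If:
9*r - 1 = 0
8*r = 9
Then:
No Solution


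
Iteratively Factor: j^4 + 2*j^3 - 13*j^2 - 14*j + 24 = (j - 3)*(j^3 + 5*j^2 + 2*j - 8) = (j - 3)*(j - 1)*(j^2 + 6*j + 8) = (j - 3)*(j - 1)*(j + 4)*(j + 2)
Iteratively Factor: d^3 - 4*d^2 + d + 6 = (d - 3)*(d^2 - d - 2) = (d - 3)*(d - 2)*(d + 1)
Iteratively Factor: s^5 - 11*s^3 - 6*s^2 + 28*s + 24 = (s - 2)*(s^4 + 2*s^3 - 7*s^2 - 20*s - 12) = (s - 3)*(s - 2)*(s^3 + 5*s^2 + 8*s + 4) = (s - 3)*(s - 2)*(s + 2)*(s^2 + 3*s + 2) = (s - 3)*(s - 2)*(s + 2)^2*(s + 1)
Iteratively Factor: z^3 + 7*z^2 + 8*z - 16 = (z + 4)*(z^2 + 3*z - 4) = (z - 1)*(z + 4)*(z + 4)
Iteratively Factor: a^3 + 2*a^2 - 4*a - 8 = (a + 2)*(a^2 - 4) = (a + 2)^2*(a - 2)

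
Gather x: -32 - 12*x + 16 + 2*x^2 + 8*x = 2*x^2 - 4*x - 16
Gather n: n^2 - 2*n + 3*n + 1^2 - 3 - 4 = n^2 + n - 6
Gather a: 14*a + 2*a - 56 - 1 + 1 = 16*a - 56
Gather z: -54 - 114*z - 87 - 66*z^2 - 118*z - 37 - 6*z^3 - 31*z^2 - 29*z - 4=-6*z^3 - 97*z^2 - 261*z - 182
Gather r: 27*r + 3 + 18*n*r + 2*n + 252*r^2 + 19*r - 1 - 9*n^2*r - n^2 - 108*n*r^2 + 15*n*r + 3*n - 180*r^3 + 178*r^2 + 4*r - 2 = -n^2 + 5*n - 180*r^3 + r^2*(430 - 108*n) + r*(-9*n^2 + 33*n + 50)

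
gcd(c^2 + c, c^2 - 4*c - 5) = c + 1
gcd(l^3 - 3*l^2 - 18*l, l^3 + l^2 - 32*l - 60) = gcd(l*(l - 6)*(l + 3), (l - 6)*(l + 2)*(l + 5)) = l - 6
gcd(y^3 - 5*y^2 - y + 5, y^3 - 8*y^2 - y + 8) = y^2 - 1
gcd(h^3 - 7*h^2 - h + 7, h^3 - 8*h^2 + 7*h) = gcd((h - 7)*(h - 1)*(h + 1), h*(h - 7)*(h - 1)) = h^2 - 8*h + 7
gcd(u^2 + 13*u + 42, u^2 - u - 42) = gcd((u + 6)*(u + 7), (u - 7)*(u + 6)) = u + 6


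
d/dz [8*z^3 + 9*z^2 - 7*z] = 24*z^2 + 18*z - 7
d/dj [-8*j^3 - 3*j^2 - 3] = 6*j*(-4*j - 1)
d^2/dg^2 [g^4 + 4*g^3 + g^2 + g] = 12*g^2 + 24*g + 2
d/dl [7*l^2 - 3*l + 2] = 14*l - 3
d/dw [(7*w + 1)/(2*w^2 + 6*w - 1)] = (-14*w^2 - 4*w - 13)/(4*w^4 + 24*w^3 + 32*w^2 - 12*w + 1)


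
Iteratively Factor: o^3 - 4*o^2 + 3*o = (o)*(o^2 - 4*o + 3) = o*(o - 1)*(o - 3)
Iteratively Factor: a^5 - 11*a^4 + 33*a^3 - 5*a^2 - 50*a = (a + 1)*(a^4 - 12*a^3 + 45*a^2 - 50*a) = (a - 5)*(a + 1)*(a^3 - 7*a^2 + 10*a) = a*(a - 5)*(a + 1)*(a^2 - 7*a + 10) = a*(a - 5)^2*(a + 1)*(a - 2)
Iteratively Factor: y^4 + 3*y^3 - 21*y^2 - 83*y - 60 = (y + 1)*(y^3 + 2*y^2 - 23*y - 60) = (y - 5)*(y + 1)*(y^2 + 7*y + 12) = (y - 5)*(y + 1)*(y + 4)*(y + 3)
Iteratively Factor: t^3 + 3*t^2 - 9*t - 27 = (t - 3)*(t^2 + 6*t + 9) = (t - 3)*(t + 3)*(t + 3)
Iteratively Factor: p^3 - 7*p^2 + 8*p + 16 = (p + 1)*(p^2 - 8*p + 16) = (p - 4)*(p + 1)*(p - 4)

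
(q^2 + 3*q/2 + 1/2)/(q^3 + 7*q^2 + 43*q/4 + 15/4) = 2*(q + 1)/(2*q^2 + 13*q + 15)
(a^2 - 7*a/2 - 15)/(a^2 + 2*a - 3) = (a^2 - 7*a/2 - 15)/(a^2 + 2*a - 3)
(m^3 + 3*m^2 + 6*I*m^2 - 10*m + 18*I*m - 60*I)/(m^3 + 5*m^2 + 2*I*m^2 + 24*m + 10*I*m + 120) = (m - 2)/(m - 4*I)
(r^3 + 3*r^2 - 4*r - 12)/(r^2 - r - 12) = (r^2 - 4)/(r - 4)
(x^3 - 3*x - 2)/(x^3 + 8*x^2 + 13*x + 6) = (x - 2)/(x + 6)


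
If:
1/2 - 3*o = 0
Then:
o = 1/6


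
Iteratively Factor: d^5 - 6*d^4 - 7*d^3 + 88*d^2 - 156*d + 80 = (d - 2)*(d^4 - 4*d^3 - 15*d^2 + 58*d - 40) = (d - 2)*(d - 1)*(d^3 - 3*d^2 - 18*d + 40) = (d - 2)^2*(d - 1)*(d^2 - d - 20) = (d - 2)^2*(d - 1)*(d + 4)*(d - 5)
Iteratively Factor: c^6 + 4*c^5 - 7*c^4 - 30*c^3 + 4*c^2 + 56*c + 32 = (c + 2)*(c^5 + 2*c^4 - 11*c^3 - 8*c^2 + 20*c + 16) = (c + 2)*(c + 4)*(c^4 - 2*c^3 - 3*c^2 + 4*c + 4) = (c - 2)*(c + 2)*(c + 4)*(c^3 - 3*c - 2) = (c - 2)*(c + 1)*(c + 2)*(c + 4)*(c^2 - c - 2) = (c - 2)*(c + 1)^2*(c + 2)*(c + 4)*(c - 2)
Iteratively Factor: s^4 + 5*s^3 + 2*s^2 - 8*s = (s - 1)*(s^3 + 6*s^2 + 8*s) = (s - 1)*(s + 2)*(s^2 + 4*s) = (s - 1)*(s + 2)*(s + 4)*(s)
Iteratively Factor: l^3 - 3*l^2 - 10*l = (l - 5)*(l^2 + 2*l) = (l - 5)*(l + 2)*(l)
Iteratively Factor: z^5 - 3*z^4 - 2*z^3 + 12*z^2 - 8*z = (z)*(z^4 - 3*z^3 - 2*z^2 + 12*z - 8) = z*(z - 2)*(z^3 - z^2 - 4*z + 4) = z*(z - 2)*(z - 1)*(z^2 - 4) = z*(z - 2)^2*(z - 1)*(z + 2)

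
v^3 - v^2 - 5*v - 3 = (v - 3)*(v + 1)^2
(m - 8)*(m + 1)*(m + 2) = m^3 - 5*m^2 - 22*m - 16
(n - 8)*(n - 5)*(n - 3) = n^3 - 16*n^2 + 79*n - 120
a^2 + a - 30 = (a - 5)*(a + 6)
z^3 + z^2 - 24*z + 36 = (z - 3)*(z - 2)*(z + 6)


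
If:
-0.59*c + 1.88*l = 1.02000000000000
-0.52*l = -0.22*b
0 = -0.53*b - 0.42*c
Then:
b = 0.66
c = -0.84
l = 0.28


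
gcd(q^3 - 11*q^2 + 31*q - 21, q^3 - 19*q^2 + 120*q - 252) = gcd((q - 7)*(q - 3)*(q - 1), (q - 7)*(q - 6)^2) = q - 7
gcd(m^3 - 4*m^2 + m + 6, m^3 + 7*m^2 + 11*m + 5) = m + 1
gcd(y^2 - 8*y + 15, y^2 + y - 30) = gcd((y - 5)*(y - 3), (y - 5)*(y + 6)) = y - 5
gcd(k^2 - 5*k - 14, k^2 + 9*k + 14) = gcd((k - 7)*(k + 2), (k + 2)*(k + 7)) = k + 2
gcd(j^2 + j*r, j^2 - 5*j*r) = j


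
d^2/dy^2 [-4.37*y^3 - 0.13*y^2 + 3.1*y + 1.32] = -26.22*y - 0.26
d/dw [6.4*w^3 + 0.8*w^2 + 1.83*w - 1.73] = 19.2*w^2 + 1.6*w + 1.83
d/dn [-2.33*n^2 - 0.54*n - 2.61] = -4.66*n - 0.54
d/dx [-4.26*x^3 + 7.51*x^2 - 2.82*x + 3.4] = -12.78*x^2 + 15.02*x - 2.82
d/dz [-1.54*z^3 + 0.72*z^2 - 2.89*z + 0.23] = -4.62*z^2 + 1.44*z - 2.89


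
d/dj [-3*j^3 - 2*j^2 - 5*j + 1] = -9*j^2 - 4*j - 5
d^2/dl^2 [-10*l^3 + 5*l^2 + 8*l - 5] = 10 - 60*l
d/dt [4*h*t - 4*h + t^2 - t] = 4*h + 2*t - 1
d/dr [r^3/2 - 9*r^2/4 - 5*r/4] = 3*r^2/2 - 9*r/2 - 5/4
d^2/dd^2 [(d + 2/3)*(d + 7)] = 2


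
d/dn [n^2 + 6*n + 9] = 2*n + 6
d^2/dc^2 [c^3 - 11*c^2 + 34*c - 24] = 6*c - 22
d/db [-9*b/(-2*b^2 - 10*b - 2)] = 9*(1 - b^2)/(2*(b^4 + 10*b^3 + 27*b^2 + 10*b + 1))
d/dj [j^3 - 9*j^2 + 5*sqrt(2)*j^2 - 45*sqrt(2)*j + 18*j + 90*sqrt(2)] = 3*j^2 - 18*j + 10*sqrt(2)*j - 45*sqrt(2) + 18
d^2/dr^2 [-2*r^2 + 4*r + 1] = -4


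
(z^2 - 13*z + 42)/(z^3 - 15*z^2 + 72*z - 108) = (z - 7)/(z^2 - 9*z + 18)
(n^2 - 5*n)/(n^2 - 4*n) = (n - 5)/(n - 4)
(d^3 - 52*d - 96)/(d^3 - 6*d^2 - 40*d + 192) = (d + 2)/(d - 4)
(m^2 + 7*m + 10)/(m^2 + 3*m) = (m^2 + 7*m + 10)/(m*(m + 3))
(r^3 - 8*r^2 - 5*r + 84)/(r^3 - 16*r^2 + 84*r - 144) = (r^2 - 4*r - 21)/(r^2 - 12*r + 36)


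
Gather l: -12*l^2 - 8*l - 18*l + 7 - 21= -12*l^2 - 26*l - 14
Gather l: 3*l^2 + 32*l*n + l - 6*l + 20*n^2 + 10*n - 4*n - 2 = 3*l^2 + l*(32*n - 5) + 20*n^2 + 6*n - 2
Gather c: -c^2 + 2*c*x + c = -c^2 + c*(2*x + 1)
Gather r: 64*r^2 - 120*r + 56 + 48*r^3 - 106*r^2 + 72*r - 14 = 48*r^3 - 42*r^2 - 48*r + 42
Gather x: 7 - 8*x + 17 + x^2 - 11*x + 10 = x^2 - 19*x + 34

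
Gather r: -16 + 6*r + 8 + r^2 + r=r^2 + 7*r - 8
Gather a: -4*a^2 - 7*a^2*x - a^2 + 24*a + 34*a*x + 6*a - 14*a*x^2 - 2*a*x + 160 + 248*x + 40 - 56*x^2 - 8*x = a^2*(-7*x - 5) + a*(-14*x^2 + 32*x + 30) - 56*x^2 + 240*x + 200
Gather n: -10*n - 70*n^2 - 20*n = -70*n^2 - 30*n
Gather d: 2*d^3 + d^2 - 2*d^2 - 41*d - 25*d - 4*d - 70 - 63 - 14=2*d^3 - d^2 - 70*d - 147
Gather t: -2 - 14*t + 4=2 - 14*t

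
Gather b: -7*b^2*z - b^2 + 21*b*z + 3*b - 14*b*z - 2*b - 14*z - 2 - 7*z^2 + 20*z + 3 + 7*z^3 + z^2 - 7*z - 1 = b^2*(-7*z - 1) + b*(7*z + 1) + 7*z^3 - 6*z^2 - z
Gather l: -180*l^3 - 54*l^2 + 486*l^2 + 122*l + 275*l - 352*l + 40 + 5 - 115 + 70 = -180*l^3 + 432*l^2 + 45*l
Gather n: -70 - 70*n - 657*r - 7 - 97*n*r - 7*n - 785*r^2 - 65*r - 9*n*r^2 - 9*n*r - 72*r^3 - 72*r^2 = n*(-9*r^2 - 106*r - 77) - 72*r^3 - 857*r^2 - 722*r - 77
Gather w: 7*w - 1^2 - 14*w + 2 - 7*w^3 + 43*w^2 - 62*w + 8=-7*w^3 + 43*w^2 - 69*w + 9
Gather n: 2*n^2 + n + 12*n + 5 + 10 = 2*n^2 + 13*n + 15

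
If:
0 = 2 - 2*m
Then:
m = 1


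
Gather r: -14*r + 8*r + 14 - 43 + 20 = -6*r - 9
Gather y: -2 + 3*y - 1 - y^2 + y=-y^2 + 4*y - 3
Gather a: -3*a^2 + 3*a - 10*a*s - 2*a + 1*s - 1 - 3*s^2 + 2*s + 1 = -3*a^2 + a*(1 - 10*s) - 3*s^2 + 3*s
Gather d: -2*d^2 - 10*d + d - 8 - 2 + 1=-2*d^2 - 9*d - 9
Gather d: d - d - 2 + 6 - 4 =0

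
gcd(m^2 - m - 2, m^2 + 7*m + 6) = m + 1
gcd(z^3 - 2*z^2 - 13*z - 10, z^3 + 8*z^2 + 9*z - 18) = 1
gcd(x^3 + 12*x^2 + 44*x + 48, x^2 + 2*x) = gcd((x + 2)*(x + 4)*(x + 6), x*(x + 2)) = x + 2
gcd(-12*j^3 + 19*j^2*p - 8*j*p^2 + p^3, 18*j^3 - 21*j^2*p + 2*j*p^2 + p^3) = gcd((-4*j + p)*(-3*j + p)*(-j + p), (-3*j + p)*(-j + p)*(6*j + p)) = 3*j^2 - 4*j*p + p^2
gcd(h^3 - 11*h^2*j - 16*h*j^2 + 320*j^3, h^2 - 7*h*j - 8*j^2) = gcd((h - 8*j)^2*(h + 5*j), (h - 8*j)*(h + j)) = h - 8*j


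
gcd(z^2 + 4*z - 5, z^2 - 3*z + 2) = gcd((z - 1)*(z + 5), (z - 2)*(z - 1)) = z - 1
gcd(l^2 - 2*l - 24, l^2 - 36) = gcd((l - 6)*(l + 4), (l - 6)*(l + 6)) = l - 6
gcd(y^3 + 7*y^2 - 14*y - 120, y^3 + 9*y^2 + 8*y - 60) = y^2 + 11*y + 30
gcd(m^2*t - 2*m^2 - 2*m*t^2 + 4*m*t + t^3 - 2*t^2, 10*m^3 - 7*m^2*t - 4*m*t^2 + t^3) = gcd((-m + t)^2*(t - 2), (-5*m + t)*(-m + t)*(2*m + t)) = -m + t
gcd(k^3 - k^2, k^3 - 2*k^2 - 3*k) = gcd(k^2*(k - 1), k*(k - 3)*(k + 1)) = k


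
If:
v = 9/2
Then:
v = 9/2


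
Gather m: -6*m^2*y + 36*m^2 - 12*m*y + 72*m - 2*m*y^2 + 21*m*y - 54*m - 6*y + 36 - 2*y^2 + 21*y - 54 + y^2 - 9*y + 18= m^2*(36 - 6*y) + m*(-2*y^2 + 9*y + 18) - y^2 + 6*y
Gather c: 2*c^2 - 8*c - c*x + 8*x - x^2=2*c^2 + c*(-x - 8) - x^2 + 8*x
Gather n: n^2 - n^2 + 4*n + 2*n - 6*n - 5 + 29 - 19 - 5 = 0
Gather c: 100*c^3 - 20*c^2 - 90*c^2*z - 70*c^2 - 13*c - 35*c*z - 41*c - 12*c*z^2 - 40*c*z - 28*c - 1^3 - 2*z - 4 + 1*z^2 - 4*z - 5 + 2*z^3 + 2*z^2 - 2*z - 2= 100*c^3 + c^2*(-90*z - 90) + c*(-12*z^2 - 75*z - 82) + 2*z^3 + 3*z^2 - 8*z - 12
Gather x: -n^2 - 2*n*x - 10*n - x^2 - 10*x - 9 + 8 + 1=-n^2 - 10*n - x^2 + x*(-2*n - 10)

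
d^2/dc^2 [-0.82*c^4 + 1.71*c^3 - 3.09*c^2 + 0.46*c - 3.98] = -9.84*c^2 + 10.26*c - 6.18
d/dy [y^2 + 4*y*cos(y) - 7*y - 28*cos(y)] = -4*y*sin(y) + 2*y + 28*sin(y) + 4*cos(y) - 7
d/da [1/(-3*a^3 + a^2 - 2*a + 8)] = (9*a^2 - 2*a + 2)/(3*a^3 - a^2 + 2*a - 8)^2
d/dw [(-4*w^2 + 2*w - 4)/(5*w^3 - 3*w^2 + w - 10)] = 2*(10*w^4 - 10*w^3 + 31*w^2 + 28*w - 8)/(25*w^6 - 30*w^5 + 19*w^4 - 106*w^3 + 61*w^2 - 20*w + 100)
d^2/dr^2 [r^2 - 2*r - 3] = 2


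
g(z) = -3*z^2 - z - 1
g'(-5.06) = 29.36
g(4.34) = -61.85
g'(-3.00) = 17.00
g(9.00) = -253.00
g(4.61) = -69.37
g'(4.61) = -28.66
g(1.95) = -14.36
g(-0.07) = -0.94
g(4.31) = -61.04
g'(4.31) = -26.86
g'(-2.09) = 11.54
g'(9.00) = -55.00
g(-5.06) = -72.75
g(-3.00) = -25.00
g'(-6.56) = 38.36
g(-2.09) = -12.01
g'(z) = -6*z - 1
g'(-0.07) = -0.58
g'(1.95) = -12.70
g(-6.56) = -123.54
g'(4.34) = -27.04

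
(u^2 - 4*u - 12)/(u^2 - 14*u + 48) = (u + 2)/(u - 8)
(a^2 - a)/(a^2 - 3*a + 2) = a/(a - 2)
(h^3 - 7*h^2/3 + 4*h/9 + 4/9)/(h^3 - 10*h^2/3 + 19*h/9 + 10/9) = (3*h - 2)/(3*h - 5)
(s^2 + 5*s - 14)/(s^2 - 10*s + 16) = (s + 7)/(s - 8)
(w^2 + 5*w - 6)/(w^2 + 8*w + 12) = (w - 1)/(w + 2)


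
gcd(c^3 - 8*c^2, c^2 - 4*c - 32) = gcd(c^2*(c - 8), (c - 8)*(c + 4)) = c - 8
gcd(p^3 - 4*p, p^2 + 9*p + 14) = p + 2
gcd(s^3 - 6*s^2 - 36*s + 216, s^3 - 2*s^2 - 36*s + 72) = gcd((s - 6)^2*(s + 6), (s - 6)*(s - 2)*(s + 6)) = s^2 - 36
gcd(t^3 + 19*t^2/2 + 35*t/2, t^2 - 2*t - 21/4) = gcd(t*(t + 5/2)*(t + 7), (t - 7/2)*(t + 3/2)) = 1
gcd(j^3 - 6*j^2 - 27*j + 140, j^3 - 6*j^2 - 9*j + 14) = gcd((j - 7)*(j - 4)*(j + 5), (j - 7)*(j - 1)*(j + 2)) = j - 7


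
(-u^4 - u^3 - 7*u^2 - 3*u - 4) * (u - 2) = -u^5 + u^4 - 5*u^3 + 11*u^2 + 2*u + 8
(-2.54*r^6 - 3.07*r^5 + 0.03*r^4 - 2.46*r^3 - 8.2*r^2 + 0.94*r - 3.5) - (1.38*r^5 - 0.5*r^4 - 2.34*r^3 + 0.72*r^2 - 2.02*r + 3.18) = -2.54*r^6 - 4.45*r^5 + 0.53*r^4 - 0.12*r^3 - 8.92*r^2 + 2.96*r - 6.68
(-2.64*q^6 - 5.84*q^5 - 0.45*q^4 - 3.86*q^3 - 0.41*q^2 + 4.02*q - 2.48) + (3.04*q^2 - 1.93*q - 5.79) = -2.64*q^6 - 5.84*q^5 - 0.45*q^4 - 3.86*q^3 + 2.63*q^2 + 2.09*q - 8.27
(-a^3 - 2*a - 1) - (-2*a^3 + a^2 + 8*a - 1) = a^3 - a^2 - 10*a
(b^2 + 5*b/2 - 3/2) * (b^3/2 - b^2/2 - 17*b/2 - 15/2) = b^5/2 + 3*b^4/4 - 21*b^3/2 - 28*b^2 - 6*b + 45/4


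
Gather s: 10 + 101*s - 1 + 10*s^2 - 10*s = 10*s^2 + 91*s + 9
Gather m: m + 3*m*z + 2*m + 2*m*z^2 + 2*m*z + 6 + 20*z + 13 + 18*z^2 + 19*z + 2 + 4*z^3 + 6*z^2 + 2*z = m*(2*z^2 + 5*z + 3) + 4*z^3 + 24*z^2 + 41*z + 21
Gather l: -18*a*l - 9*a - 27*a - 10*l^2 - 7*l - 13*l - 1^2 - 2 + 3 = -36*a - 10*l^2 + l*(-18*a - 20)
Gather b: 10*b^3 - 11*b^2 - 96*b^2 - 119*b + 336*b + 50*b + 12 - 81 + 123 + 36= 10*b^3 - 107*b^2 + 267*b + 90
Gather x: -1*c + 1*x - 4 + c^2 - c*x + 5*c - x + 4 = c^2 - c*x + 4*c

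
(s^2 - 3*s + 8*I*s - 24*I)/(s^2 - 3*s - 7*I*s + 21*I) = (s + 8*I)/(s - 7*I)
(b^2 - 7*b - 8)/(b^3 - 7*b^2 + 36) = (b^2 - 7*b - 8)/(b^3 - 7*b^2 + 36)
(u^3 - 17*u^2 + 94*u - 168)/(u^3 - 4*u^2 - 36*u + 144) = (u - 7)/(u + 6)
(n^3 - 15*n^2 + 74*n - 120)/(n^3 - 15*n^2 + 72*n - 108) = (n^2 - 9*n + 20)/(n^2 - 9*n + 18)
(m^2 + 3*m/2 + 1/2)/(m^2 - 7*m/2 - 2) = (m + 1)/(m - 4)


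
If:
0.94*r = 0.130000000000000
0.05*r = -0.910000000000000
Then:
No Solution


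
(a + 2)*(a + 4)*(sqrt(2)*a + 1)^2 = 2*a^4 + 2*sqrt(2)*a^3 + 12*a^3 + 12*sqrt(2)*a^2 + 17*a^2 + 6*a + 16*sqrt(2)*a + 8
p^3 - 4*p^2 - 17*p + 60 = (p - 5)*(p - 3)*(p + 4)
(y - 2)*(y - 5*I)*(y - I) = y^3 - 2*y^2 - 6*I*y^2 - 5*y + 12*I*y + 10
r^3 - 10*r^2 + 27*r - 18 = (r - 6)*(r - 3)*(r - 1)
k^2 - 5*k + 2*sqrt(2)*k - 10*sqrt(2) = (k - 5)*(k + 2*sqrt(2))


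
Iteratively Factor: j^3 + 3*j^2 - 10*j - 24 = (j - 3)*(j^2 + 6*j + 8) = (j - 3)*(j + 4)*(j + 2)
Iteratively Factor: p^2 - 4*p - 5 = (p - 5)*(p + 1)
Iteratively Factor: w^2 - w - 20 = (w + 4)*(w - 5)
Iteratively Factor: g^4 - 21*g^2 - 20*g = (g + 4)*(g^3 - 4*g^2 - 5*g) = g*(g + 4)*(g^2 - 4*g - 5) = g*(g + 1)*(g + 4)*(g - 5)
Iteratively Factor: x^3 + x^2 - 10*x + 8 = (x - 1)*(x^2 + 2*x - 8) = (x - 1)*(x + 4)*(x - 2)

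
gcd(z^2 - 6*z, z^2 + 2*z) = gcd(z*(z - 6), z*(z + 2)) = z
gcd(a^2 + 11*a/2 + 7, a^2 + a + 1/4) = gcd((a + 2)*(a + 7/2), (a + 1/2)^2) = 1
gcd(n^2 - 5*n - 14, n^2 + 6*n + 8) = n + 2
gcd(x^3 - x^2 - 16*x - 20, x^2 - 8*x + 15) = x - 5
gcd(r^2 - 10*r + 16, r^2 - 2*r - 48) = r - 8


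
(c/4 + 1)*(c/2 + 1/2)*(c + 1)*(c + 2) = c^4/8 + c^3 + 21*c^2/8 + 11*c/4 + 1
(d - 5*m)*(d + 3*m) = d^2 - 2*d*m - 15*m^2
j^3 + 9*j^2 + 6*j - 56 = (j - 2)*(j + 4)*(j + 7)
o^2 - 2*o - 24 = (o - 6)*(o + 4)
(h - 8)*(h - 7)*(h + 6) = h^3 - 9*h^2 - 34*h + 336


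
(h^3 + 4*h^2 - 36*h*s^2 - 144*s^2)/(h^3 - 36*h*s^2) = (h + 4)/h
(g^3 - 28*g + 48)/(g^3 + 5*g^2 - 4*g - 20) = (g^2 + 2*g - 24)/(g^2 + 7*g + 10)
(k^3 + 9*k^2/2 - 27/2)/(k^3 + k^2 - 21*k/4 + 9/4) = 2*(k + 3)/(2*k - 1)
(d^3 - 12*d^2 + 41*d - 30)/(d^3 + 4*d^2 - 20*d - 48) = (d^3 - 12*d^2 + 41*d - 30)/(d^3 + 4*d^2 - 20*d - 48)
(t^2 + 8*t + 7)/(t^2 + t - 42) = (t + 1)/(t - 6)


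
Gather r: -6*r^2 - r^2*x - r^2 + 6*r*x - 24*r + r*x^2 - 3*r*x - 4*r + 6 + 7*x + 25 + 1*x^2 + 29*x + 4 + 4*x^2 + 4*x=r^2*(-x - 7) + r*(x^2 + 3*x - 28) + 5*x^2 + 40*x + 35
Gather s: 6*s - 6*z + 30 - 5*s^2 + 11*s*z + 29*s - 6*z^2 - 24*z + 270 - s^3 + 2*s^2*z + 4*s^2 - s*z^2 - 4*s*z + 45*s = -s^3 + s^2*(2*z - 1) + s*(-z^2 + 7*z + 80) - 6*z^2 - 30*z + 300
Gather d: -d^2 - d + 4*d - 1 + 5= -d^2 + 3*d + 4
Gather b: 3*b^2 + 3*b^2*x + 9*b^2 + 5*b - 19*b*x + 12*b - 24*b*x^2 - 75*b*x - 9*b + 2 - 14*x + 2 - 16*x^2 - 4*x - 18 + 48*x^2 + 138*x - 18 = b^2*(3*x + 12) + b*(-24*x^2 - 94*x + 8) + 32*x^2 + 120*x - 32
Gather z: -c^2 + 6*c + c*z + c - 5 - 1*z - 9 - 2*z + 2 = -c^2 + 7*c + z*(c - 3) - 12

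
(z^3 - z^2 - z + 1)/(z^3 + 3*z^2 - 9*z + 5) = (z + 1)/(z + 5)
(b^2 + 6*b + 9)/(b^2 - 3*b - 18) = (b + 3)/(b - 6)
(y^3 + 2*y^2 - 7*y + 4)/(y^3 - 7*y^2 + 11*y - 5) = (y + 4)/(y - 5)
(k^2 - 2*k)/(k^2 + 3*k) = (k - 2)/(k + 3)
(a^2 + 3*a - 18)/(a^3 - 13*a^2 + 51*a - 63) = (a + 6)/(a^2 - 10*a + 21)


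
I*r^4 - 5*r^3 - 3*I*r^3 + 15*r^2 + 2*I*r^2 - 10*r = r*(r - 2)*(r + 5*I)*(I*r - I)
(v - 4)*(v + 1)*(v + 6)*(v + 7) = v^4 + 10*v^3 - v^2 - 178*v - 168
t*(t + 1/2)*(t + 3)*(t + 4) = t^4 + 15*t^3/2 + 31*t^2/2 + 6*t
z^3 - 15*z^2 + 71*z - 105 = (z - 7)*(z - 5)*(z - 3)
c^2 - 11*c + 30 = (c - 6)*(c - 5)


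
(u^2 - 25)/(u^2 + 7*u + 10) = (u - 5)/(u + 2)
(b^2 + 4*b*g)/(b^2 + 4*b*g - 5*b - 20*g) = b/(b - 5)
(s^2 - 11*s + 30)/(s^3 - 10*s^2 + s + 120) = (s - 6)/(s^2 - 5*s - 24)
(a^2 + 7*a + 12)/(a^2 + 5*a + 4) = (a + 3)/(a + 1)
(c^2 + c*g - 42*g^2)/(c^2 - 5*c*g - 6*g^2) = (c + 7*g)/(c + g)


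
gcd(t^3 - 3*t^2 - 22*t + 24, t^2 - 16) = t + 4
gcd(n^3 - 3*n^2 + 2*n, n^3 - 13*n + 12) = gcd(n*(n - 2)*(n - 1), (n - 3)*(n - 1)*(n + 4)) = n - 1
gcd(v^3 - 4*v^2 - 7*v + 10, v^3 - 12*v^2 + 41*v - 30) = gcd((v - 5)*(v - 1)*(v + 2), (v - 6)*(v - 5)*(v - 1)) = v^2 - 6*v + 5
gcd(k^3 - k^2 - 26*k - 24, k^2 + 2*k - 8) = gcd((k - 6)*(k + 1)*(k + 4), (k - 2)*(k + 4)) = k + 4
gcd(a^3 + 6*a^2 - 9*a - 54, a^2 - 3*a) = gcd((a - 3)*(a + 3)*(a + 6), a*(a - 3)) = a - 3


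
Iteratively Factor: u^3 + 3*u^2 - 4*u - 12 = (u + 2)*(u^2 + u - 6) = (u - 2)*(u + 2)*(u + 3)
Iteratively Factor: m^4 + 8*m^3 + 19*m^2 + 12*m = (m + 3)*(m^3 + 5*m^2 + 4*m) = (m + 1)*(m + 3)*(m^2 + 4*m) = m*(m + 1)*(m + 3)*(m + 4)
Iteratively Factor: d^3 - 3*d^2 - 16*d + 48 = (d + 4)*(d^2 - 7*d + 12) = (d - 4)*(d + 4)*(d - 3)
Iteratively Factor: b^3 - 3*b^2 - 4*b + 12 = (b - 3)*(b^2 - 4) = (b - 3)*(b - 2)*(b + 2)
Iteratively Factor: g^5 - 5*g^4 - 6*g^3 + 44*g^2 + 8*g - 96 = (g - 4)*(g^4 - g^3 - 10*g^2 + 4*g + 24) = (g - 4)*(g + 2)*(g^3 - 3*g^2 - 4*g + 12) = (g - 4)*(g - 3)*(g + 2)*(g^2 - 4) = (g - 4)*(g - 3)*(g - 2)*(g + 2)*(g + 2)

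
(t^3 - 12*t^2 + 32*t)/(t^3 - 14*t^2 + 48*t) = (t - 4)/(t - 6)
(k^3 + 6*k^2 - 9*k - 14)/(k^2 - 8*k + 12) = (k^2 + 8*k + 7)/(k - 6)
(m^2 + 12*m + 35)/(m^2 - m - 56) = (m + 5)/(m - 8)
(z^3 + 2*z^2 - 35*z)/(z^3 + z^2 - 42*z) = (z - 5)/(z - 6)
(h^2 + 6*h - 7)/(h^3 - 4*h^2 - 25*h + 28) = (h + 7)/(h^2 - 3*h - 28)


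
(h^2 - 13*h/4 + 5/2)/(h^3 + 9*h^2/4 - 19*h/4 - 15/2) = (4*h - 5)/(4*h^2 + 17*h + 15)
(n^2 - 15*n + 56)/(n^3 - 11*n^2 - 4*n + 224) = 1/(n + 4)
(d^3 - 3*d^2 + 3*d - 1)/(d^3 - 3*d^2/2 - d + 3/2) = 2*(d^2 - 2*d + 1)/(2*d^2 - d - 3)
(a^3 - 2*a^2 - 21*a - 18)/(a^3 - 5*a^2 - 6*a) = (a + 3)/a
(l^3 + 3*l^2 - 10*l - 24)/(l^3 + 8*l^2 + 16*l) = (l^2 - l - 6)/(l*(l + 4))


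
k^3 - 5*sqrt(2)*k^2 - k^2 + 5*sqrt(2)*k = k*(k - 1)*(k - 5*sqrt(2))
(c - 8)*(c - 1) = c^2 - 9*c + 8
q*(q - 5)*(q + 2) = q^3 - 3*q^2 - 10*q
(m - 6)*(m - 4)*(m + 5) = m^3 - 5*m^2 - 26*m + 120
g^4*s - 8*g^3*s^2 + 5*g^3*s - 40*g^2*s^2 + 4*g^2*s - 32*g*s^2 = g*(g + 4)*(g - 8*s)*(g*s + s)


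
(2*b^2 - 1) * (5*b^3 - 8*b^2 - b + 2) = 10*b^5 - 16*b^4 - 7*b^3 + 12*b^2 + b - 2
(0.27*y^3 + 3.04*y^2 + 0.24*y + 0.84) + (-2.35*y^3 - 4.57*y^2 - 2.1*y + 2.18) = -2.08*y^3 - 1.53*y^2 - 1.86*y + 3.02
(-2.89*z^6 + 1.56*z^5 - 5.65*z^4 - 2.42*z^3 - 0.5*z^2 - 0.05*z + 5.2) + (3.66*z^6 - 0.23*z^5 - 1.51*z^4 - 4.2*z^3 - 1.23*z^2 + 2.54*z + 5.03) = 0.77*z^6 + 1.33*z^5 - 7.16*z^4 - 6.62*z^3 - 1.73*z^2 + 2.49*z + 10.23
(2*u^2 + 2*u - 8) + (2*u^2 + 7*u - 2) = 4*u^2 + 9*u - 10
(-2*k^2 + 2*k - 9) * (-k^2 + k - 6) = 2*k^4 - 4*k^3 + 23*k^2 - 21*k + 54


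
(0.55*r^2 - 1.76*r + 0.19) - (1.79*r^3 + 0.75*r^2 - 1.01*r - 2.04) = -1.79*r^3 - 0.2*r^2 - 0.75*r + 2.23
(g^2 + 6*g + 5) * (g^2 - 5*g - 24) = g^4 + g^3 - 49*g^2 - 169*g - 120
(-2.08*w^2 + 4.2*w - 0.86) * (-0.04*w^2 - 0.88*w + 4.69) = 0.0832*w^4 + 1.6624*w^3 - 13.4168*w^2 + 20.4548*w - 4.0334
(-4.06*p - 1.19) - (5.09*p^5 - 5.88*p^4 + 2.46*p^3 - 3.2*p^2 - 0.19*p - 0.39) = -5.09*p^5 + 5.88*p^4 - 2.46*p^3 + 3.2*p^2 - 3.87*p - 0.8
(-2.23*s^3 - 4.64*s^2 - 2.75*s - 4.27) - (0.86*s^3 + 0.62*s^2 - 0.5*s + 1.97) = -3.09*s^3 - 5.26*s^2 - 2.25*s - 6.24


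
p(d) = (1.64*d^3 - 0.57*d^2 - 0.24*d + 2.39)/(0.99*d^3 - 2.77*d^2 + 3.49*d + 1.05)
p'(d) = (-2.97*d^2 + 5.54*d - 3.49)*(1.64*d^3 - 0.57*d^2 - 0.24*d + 2.39)/(0.99*d^3 - 2.77*d^2 + 3.49*d + 1.05)^2 + (4.92*d^2 - 1.14*d - 0.24)/(0.99*d^3 - 2.77*d^2 + 3.49*d + 1.05)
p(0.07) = 1.85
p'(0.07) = -4.73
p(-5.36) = 1.06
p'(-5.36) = -0.09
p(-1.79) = 0.43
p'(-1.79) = -0.39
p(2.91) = 3.07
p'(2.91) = -0.03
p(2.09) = 2.72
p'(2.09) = 1.06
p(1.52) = 1.88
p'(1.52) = 1.68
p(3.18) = 3.04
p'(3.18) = -0.16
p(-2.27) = 0.59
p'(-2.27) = -0.28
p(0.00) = 2.28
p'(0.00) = -7.79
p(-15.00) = 1.41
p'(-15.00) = -0.02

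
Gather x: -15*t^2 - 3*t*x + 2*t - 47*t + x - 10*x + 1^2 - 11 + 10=-15*t^2 - 45*t + x*(-3*t - 9)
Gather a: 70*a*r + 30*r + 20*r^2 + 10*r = 70*a*r + 20*r^2 + 40*r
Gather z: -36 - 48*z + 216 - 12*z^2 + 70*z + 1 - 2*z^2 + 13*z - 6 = -14*z^2 + 35*z + 175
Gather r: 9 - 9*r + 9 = 18 - 9*r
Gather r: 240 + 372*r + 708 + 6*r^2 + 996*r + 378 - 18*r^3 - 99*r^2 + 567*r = -18*r^3 - 93*r^2 + 1935*r + 1326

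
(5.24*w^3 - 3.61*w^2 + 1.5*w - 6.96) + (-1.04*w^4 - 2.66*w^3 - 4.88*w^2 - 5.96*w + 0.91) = -1.04*w^4 + 2.58*w^3 - 8.49*w^2 - 4.46*w - 6.05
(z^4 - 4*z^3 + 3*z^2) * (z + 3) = z^5 - z^4 - 9*z^3 + 9*z^2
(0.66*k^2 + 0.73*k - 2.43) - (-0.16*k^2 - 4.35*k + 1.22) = 0.82*k^2 + 5.08*k - 3.65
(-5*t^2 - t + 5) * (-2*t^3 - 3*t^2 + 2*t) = 10*t^5 + 17*t^4 - 17*t^3 - 17*t^2 + 10*t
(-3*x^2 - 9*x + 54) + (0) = -3*x^2 - 9*x + 54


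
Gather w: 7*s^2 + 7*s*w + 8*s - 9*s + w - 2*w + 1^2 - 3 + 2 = 7*s^2 - s + w*(7*s - 1)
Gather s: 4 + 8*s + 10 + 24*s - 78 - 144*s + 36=-112*s - 28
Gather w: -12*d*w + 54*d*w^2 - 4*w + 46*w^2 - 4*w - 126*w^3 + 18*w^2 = -126*w^3 + w^2*(54*d + 64) + w*(-12*d - 8)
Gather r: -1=-1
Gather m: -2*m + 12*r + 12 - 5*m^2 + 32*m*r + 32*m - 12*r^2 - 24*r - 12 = -5*m^2 + m*(32*r + 30) - 12*r^2 - 12*r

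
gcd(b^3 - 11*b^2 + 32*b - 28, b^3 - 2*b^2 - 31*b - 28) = b - 7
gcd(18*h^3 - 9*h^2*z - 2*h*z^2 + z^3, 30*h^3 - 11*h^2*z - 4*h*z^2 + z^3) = -6*h^2 + h*z + z^2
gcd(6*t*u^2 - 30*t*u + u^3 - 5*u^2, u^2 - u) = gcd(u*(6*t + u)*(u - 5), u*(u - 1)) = u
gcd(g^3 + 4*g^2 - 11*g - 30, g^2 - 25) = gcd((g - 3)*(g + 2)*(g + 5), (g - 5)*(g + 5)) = g + 5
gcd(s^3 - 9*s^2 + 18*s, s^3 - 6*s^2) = s^2 - 6*s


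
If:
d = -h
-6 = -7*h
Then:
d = -6/7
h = 6/7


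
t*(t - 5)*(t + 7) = t^3 + 2*t^2 - 35*t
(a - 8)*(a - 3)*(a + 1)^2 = a^4 - 9*a^3 + 3*a^2 + 37*a + 24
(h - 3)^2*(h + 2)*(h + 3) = h^4 - h^3 - 15*h^2 + 9*h + 54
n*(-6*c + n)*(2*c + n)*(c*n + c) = -12*c^3*n^2 - 12*c^3*n - 4*c^2*n^3 - 4*c^2*n^2 + c*n^4 + c*n^3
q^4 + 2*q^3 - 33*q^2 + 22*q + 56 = (q - 4)*(q - 2)*(q + 1)*(q + 7)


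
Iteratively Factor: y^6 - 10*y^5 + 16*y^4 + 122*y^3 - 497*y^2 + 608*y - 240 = (y - 5)*(y^5 - 5*y^4 - 9*y^3 + 77*y^2 - 112*y + 48) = (y - 5)*(y - 1)*(y^4 - 4*y^3 - 13*y^2 + 64*y - 48) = (y - 5)*(y - 1)^2*(y^3 - 3*y^2 - 16*y + 48) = (y - 5)*(y - 4)*(y - 1)^2*(y^2 + y - 12) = (y - 5)*(y - 4)*(y - 1)^2*(y + 4)*(y - 3)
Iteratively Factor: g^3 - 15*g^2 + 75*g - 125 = (g - 5)*(g^2 - 10*g + 25) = (g - 5)^2*(g - 5)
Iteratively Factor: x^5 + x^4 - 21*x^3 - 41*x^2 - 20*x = (x + 4)*(x^4 - 3*x^3 - 9*x^2 - 5*x) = (x - 5)*(x + 4)*(x^3 + 2*x^2 + x) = (x - 5)*(x + 1)*(x + 4)*(x^2 + x) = (x - 5)*(x + 1)^2*(x + 4)*(x)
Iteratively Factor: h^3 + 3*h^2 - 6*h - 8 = (h - 2)*(h^2 + 5*h + 4) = (h - 2)*(h + 4)*(h + 1)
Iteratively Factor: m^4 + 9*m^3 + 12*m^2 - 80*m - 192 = (m + 4)*(m^3 + 5*m^2 - 8*m - 48) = (m - 3)*(m + 4)*(m^2 + 8*m + 16) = (m - 3)*(m + 4)^2*(m + 4)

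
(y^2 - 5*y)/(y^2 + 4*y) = (y - 5)/(y + 4)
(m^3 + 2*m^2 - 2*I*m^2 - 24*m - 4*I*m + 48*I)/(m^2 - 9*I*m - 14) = (m^2 + 2*m - 24)/(m - 7*I)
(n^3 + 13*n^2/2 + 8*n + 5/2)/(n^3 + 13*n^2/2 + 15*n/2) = (2*n^2 + 3*n + 1)/(n*(2*n + 3))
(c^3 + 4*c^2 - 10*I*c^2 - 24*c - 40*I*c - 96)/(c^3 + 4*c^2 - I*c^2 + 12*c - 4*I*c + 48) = (c - 6*I)/(c + 3*I)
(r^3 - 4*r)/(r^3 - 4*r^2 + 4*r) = (r + 2)/(r - 2)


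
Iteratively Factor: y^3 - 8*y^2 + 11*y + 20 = (y - 5)*(y^2 - 3*y - 4) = (y - 5)*(y + 1)*(y - 4)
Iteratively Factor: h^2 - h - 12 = (h - 4)*(h + 3)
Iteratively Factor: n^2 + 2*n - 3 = (n + 3)*(n - 1)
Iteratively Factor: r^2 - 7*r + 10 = (r - 2)*(r - 5)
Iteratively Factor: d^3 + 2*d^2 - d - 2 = (d + 2)*(d^2 - 1) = (d - 1)*(d + 2)*(d + 1)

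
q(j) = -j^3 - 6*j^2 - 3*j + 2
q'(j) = -3*j^2 - 12*j - 3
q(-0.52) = 2.08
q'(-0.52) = 2.43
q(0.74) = -3.91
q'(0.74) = -13.52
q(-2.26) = -10.32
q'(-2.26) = 8.80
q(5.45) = -354.44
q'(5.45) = -157.51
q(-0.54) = 2.03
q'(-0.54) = 2.61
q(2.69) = -68.95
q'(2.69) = -56.99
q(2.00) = -36.00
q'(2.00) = -39.00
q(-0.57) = 1.95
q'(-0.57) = 2.87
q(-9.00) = 272.00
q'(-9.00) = -138.00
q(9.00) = -1240.00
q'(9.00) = -354.00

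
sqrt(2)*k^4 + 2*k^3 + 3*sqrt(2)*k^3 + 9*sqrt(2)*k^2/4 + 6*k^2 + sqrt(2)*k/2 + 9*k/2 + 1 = (k + 1/2)*(k + 2)*(k + sqrt(2))*(sqrt(2)*k + sqrt(2)/2)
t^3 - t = t*(t - 1)*(t + 1)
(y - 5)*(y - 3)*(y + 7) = y^3 - y^2 - 41*y + 105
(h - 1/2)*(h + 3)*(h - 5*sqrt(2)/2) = h^3 - 5*sqrt(2)*h^2/2 + 5*h^2/2 - 25*sqrt(2)*h/4 - 3*h/2 + 15*sqrt(2)/4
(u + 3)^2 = u^2 + 6*u + 9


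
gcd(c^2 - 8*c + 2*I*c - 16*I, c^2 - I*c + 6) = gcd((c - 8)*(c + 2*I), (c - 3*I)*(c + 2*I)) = c + 2*I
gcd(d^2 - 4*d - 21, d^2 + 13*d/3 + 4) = d + 3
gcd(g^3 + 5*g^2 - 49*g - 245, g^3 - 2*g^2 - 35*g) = g^2 - 2*g - 35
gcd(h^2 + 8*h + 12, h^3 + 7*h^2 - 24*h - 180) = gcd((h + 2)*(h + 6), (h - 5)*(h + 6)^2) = h + 6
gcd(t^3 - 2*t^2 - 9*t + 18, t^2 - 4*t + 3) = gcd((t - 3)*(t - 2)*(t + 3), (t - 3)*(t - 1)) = t - 3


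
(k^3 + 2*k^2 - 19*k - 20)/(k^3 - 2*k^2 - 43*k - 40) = (k - 4)/(k - 8)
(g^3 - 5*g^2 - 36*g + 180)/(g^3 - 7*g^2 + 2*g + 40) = (g^2 - 36)/(g^2 - 2*g - 8)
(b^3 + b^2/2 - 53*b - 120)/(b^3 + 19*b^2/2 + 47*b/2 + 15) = (b - 8)/(b + 1)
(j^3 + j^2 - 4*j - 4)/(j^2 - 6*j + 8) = (j^2 + 3*j + 2)/(j - 4)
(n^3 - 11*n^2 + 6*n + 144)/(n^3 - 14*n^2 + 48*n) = (n + 3)/n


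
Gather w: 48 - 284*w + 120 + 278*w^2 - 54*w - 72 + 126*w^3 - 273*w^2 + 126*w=126*w^3 + 5*w^2 - 212*w + 96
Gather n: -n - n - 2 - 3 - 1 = -2*n - 6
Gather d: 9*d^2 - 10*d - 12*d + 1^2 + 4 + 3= 9*d^2 - 22*d + 8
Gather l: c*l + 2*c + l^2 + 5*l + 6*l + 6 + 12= 2*c + l^2 + l*(c + 11) + 18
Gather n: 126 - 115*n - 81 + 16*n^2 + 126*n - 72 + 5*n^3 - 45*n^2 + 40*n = 5*n^3 - 29*n^2 + 51*n - 27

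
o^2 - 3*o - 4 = (o - 4)*(o + 1)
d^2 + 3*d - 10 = (d - 2)*(d + 5)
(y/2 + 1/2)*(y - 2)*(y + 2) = y^3/2 + y^2/2 - 2*y - 2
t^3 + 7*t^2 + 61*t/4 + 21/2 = (t + 3/2)*(t + 2)*(t + 7/2)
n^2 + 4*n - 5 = (n - 1)*(n + 5)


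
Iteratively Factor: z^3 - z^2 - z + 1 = (z - 1)*(z^2 - 1) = (z - 1)*(z + 1)*(z - 1)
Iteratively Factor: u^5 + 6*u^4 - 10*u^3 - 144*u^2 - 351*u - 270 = (u + 3)*(u^4 + 3*u^3 - 19*u^2 - 87*u - 90) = (u + 2)*(u + 3)*(u^3 + u^2 - 21*u - 45) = (u + 2)*(u + 3)^2*(u^2 - 2*u - 15) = (u + 2)*(u + 3)^3*(u - 5)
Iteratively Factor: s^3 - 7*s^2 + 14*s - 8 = (s - 1)*(s^2 - 6*s + 8) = (s - 2)*(s - 1)*(s - 4)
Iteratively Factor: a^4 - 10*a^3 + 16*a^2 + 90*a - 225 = (a + 3)*(a^3 - 13*a^2 + 55*a - 75) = (a - 5)*(a + 3)*(a^2 - 8*a + 15) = (a - 5)*(a - 3)*(a + 3)*(a - 5)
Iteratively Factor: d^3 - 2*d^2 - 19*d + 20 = (d - 1)*(d^2 - d - 20) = (d - 1)*(d + 4)*(d - 5)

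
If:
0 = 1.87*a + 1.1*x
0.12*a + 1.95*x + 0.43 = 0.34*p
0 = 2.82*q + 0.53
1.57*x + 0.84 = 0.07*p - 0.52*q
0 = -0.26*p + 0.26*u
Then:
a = 0.33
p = -1.79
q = -0.19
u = -1.79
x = -0.55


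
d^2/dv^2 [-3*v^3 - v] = -18*v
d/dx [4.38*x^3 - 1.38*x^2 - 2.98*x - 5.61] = 13.14*x^2 - 2.76*x - 2.98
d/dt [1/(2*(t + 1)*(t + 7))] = (-t - 4)/(t^4 + 16*t^3 + 78*t^2 + 112*t + 49)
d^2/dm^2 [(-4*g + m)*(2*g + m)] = 2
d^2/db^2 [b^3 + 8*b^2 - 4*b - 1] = 6*b + 16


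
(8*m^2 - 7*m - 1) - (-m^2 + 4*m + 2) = 9*m^2 - 11*m - 3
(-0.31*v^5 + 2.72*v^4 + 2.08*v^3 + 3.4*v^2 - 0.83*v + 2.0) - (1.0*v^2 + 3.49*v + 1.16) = -0.31*v^5 + 2.72*v^4 + 2.08*v^3 + 2.4*v^2 - 4.32*v + 0.84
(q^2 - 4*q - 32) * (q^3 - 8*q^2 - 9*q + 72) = q^5 - 12*q^4 - 9*q^3 + 364*q^2 - 2304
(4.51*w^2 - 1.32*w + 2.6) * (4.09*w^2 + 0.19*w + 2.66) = 18.4459*w^4 - 4.5419*w^3 + 22.3798*w^2 - 3.0172*w + 6.916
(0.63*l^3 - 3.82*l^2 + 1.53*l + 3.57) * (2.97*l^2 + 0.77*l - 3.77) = 1.8711*l^5 - 10.8603*l^4 - 0.772399999999999*l^3 + 26.1824*l^2 - 3.0192*l - 13.4589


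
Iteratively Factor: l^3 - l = (l - 1)*(l^2 + l) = (l - 1)*(l + 1)*(l)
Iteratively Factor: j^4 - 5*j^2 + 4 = (j - 1)*(j^3 + j^2 - 4*j - 4) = (j - 2)*(j - 1)*(j^2 + 3*j + 2) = (j - 2)*(j - 1)*(j + 1)*(j + 2)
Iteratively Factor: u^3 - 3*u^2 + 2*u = (u - 1)*(u^2 - 2*u) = (u - 2)*(u - 1)*(u)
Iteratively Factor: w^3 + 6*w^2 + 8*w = (w + 4)*(w^2 + 2*w) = w*(w + 4)*(w + 2)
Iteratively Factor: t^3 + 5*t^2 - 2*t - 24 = (t - 2)*(t^2 + 7*t + 12) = (t - 2)*(t + 4)*(t + 3)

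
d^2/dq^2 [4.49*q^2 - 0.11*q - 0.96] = 8.98000000000000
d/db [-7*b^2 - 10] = -14*b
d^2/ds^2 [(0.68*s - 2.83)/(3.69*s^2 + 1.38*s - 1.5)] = ((19.0086 - 15.0552*s)*(3.69*s^2 + 1.38*s - 1.5) + (0.68*s - 2.83)*(7.38*s + 1.38)*(14.76*s + 2.76))/(3.69*s^2 + 1.38*s - 1.5)^3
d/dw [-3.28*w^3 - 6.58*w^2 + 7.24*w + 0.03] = -9.84*w^2 - 13.16*w + 7.24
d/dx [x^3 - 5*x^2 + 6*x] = 3*x^2 - 10*x + 6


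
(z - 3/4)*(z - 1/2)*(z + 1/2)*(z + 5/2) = z^4 + 7*z^3/4 - 17*z^2/8 - 7*z/16 + 15/32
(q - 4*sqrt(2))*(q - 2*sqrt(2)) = q^2 - 6*sqrt(2)*q + 16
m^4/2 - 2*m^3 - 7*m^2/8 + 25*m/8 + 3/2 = (m/2 + 1/2)*(m - 4)*(m - 3/2)*(m + 1/2)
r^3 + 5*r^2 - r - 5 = (r - 1)*(r + 1)*(r + 5)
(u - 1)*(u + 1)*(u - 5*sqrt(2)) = u^3 - 5*sqrt(2)*u^2 - u + 5*sqrt(2)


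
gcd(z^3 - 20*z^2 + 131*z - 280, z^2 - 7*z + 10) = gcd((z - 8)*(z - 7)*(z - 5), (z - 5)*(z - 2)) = z - 5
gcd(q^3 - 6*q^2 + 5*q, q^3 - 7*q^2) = q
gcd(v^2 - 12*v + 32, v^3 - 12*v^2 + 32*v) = v^2 - 12*v + 32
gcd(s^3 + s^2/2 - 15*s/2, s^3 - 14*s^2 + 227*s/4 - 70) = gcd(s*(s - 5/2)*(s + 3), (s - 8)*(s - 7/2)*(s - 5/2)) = s - 5/2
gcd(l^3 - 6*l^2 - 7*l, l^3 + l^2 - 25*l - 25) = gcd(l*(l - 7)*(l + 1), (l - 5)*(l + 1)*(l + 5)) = l + 1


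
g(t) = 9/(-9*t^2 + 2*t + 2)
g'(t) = 9*(18*t - 2)/(-9*t^2 + 2*t + 2)^2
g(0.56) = 30.24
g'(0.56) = 821.08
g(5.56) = -0.03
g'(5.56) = 0.01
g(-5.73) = -0.03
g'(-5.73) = -0.01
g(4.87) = -0.04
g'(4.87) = 0.02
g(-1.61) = -0.37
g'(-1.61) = -0.46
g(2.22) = -0.24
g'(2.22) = 0.24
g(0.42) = 7.19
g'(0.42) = 31.90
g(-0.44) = -14.46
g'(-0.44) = -230.47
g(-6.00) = -0.03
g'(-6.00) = -0.00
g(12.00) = -0.00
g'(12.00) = 0.00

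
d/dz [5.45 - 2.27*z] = -2.27000000000000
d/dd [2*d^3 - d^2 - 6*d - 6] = 6*d^2 - 2*d - 6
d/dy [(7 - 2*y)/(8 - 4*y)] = 3/(4*(y - 2)^2)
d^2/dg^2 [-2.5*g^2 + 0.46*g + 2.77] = -5.00000000000000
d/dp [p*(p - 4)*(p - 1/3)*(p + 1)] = 4*p^3 - 10*p^2 - 6*p + 4/3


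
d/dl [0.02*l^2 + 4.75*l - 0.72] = 0.04*l + 4.75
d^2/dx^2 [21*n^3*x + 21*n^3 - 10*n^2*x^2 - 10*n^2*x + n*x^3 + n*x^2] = 2*n*(-10*n + 3*x + 1)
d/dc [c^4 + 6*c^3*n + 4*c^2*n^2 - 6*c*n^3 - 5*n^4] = 4*c^3 + 18*c^2*n + 8*c*n^2 - 6*n^3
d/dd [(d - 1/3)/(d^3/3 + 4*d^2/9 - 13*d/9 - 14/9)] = 3*(-18*d^3 - 3*d^2 + 8*d - 55)/(9*d^6 + 24*d^5 - 62*d^4 - 188*d^3 + 57*d^2 + 364*d + 196)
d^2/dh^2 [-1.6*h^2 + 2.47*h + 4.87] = -3.20000000000000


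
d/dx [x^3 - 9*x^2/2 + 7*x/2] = 3*x^2 - 9*x + 7/2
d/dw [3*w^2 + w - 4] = 6*w + 1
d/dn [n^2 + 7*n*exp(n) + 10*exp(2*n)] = 7*n*exp(n) + 2*n + 20*exp(2*n) + 7*exp(n)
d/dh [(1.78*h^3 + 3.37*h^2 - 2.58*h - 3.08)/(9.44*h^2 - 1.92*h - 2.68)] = (16.8032*h^4 - 6.8352*h^3 + 3.57359999999999*h^2 + 40.0872*h + 1.0008)/(89.1136*h^4 - 36.2496*h^3 - 46.912*h^2 + 10.2912*h + 7.1824)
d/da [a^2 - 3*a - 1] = 2*a - 3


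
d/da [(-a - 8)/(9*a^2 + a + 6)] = (-9*a^2 - a + (a + 8)*(18*a + 1) - 6)/(9*a^2 + a + 6)^2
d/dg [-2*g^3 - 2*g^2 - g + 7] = -6*g^2 - 4*g - 1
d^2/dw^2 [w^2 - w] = 2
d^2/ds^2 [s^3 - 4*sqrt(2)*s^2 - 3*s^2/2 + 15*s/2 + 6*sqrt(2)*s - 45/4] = 6*s - 8*sqrt(2) - 3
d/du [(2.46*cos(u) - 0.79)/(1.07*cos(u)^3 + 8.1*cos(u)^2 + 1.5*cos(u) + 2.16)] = (5.2644*cos(u)^3 + 17.3901*cos(u)^2 - 12.798*cos(u) - 6.4986)*sin(u)/(1.1449*cos(u)^6 + 17.334*cos(u)^5 + 68.82*cos(u)^4 + 28.9224*cos(u)^3 + 37.242*cos(u)^2 + 6.48*cos(u) + 4.6656)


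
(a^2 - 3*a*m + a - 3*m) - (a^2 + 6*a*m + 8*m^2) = -9*a*m + a - 8*m^2 - 3*m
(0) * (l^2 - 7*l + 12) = 0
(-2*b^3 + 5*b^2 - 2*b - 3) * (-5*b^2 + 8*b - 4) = 10*b^5 - 41*b^4 + 58*b^3 - 21*b^2 - 16*b + 12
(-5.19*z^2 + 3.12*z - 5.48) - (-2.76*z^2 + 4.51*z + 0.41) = -2.43*z^2 - 1.39*z - 5.89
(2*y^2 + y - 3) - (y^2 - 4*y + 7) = y^2 + 5*y - 10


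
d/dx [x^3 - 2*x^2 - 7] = x*(3*x - 4)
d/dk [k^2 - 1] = 2*k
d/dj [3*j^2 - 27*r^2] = 6*j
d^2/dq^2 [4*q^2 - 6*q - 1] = 8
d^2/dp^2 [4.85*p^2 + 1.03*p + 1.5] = 9.70000000000000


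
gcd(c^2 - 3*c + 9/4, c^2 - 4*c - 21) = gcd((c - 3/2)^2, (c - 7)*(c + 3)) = 1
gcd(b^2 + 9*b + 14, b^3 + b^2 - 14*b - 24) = b + 2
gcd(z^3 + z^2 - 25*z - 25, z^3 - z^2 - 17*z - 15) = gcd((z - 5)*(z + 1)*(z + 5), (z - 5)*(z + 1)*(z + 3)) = z^2 - 4*z - 5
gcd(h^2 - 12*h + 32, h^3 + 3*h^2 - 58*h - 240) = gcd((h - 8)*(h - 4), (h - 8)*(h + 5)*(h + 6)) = h - 8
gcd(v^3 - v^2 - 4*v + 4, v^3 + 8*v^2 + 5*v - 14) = v^2 + v - 2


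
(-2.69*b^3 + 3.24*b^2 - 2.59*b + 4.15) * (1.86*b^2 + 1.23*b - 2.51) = -5.0034*b^5 + 2.7177*b^4 + 5.9197*b^3 - 3.5991*b^2 + 11.6054*b - 10.4165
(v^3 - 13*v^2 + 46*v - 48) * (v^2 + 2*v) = v^5 - 11*v^4 + 20*v^3 + 44*v^2 - 96*v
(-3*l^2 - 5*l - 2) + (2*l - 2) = -3*l^2 - 3*l - 4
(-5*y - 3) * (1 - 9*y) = 45*y^2 + 22*y - 3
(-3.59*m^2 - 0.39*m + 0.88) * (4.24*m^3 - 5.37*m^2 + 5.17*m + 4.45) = -15.2216*m^5 + 17.6247*m^4 - 12.7348*m^3 - 22.7174*m^2 + 2.8141*m + 3.916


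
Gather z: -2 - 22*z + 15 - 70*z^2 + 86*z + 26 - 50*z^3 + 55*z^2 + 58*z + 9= -50*z^3 - 15*z^2 + 122*z + 48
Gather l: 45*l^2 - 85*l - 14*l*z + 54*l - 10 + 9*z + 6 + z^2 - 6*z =45*l^2 + l*(-14*z - 31) + z^2 + 3*z - 4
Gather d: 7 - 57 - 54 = -104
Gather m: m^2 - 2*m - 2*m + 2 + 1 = m^2 - 4*m + 3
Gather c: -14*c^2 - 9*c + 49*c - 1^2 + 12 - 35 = -14*c^2 + 40*c - 24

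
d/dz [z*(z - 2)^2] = (z - 2)*(3*z - 2)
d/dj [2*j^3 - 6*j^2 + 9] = 6*j*(j - 2)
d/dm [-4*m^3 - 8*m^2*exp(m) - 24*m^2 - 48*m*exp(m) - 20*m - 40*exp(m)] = -8*m^2*exp(m) - 12*m^2 - 64*m*exp(m) - 48*m - 88*exp(m) - 20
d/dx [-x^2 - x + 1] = -2*x - 1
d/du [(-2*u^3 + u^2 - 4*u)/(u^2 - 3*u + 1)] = (-2*u^4 + 12*u^3 - 5*u^2 + 2*u - 4)/(u^4 - 6*u^3 + 11*u^2 - 6*u + 1)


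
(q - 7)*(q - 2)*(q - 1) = q^3 - 10*q^2 + 23*q - 14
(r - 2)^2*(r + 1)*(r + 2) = r^4 - r^3 - 6*r^2 + 4*r + 8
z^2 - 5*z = z*(z - 5)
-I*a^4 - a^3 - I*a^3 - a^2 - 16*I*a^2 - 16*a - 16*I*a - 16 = (a - 4*I)*(a - I)*(a + 4*I)*(-I*a - I)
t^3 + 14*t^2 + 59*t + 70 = (t + 2)*(t + 5)*(t + 7)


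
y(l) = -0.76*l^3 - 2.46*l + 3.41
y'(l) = -2.28*l^2 - 2.46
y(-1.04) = 6.82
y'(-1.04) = -4.93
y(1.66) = -4.15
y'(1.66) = -8.74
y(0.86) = 0.81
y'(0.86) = -4.15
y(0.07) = 3.24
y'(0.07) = -2.47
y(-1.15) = 7.39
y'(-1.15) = -5.48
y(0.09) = 3.19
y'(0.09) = -2.48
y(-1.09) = 7.08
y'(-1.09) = -5.17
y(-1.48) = 9.51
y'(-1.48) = -7.45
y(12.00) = -1339.39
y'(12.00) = -330.78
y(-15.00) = 2605.31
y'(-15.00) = -515.46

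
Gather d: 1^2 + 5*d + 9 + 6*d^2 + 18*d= 6*d^2 + 23*d + 10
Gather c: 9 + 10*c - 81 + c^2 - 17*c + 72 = c^2 - 7*c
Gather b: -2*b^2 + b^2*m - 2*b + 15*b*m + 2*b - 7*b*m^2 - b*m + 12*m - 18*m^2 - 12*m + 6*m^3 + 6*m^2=b^2*(m - 2) + b*(-7*m^2 + 14*m) + 6*m^3 - 12*m^2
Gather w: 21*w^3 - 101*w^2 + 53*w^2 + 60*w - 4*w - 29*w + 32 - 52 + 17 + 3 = 21*w^3 - 48*w^2 + 27*w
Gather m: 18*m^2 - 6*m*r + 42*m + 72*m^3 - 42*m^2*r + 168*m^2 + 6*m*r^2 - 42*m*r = 72*m^3 + m^2*(186 - 42*r) + m*(6*r^2 - 48*r + 42)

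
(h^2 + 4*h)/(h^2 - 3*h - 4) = h*(h + 4)/(h^2 - 3*h - 4)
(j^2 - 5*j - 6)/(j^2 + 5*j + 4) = (j - 6)/(j + 4)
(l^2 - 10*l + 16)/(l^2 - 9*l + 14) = (l - 8)/(l - 7)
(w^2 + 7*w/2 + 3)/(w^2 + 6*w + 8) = (w + 3/2)/(w + 4)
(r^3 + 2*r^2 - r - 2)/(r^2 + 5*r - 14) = (r^3 + 2*r^2 - r - 2)/(r^2 + 5*r - 14)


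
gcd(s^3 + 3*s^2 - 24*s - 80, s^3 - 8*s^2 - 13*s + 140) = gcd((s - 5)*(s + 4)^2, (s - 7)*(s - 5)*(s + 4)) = s^2 - s - 20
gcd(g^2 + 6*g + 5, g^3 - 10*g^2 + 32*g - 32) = 1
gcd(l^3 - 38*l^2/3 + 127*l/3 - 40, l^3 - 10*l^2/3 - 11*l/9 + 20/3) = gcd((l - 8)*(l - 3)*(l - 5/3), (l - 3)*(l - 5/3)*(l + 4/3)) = l^2 - 14*l/3 + 5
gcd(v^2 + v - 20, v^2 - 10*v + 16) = 1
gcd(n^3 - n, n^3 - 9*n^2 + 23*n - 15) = n - 1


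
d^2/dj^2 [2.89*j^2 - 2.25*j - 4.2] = 5.78000000000000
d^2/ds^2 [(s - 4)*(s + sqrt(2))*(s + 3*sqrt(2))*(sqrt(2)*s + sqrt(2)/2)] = 12*sqrt(2)*s^2 - 21*sqrt(2)*s + 48*s - 56 + 8*sqrt(2)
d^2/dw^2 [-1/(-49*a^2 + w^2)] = 2*(49*a^2 + 3*w^2)/(49*a^2 - w^2)^3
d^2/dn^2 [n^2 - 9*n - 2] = 2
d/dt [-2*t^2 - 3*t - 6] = -4*t - 3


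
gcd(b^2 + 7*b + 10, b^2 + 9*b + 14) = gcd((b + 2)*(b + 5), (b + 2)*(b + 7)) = b + 2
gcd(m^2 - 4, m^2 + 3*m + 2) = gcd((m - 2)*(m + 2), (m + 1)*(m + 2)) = m + 2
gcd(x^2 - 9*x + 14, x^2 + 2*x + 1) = 1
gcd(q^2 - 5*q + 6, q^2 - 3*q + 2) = q - 2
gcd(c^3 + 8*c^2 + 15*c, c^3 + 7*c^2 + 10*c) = c^2 + 5*c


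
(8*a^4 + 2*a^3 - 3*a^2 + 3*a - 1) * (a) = 8*a^5 + 2*a^4 - 3*a^3 + 3*a^2 - a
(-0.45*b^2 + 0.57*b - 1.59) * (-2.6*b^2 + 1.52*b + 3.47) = 1.17*b^4 - 2.166*b^3 + 3.4389*b^2 - 0.4389*b - 5.5173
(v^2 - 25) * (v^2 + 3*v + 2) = v^4 + 3*v^3 - 23*v^2 - 75*v - 50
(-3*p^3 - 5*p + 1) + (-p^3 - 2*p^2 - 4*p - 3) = -4*p^3 - 2*p^2 - 9*p - 2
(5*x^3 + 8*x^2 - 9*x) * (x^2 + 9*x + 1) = 5*x^5 + 53*x^4 + 68*x^3 - 73*x^2 - 9*x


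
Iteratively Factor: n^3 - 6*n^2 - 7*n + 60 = (n - 5)*(n^2 - n - 12) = (n - 5)*(n - 4)*(n + 3)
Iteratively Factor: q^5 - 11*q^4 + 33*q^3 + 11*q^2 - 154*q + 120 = (q + 2)*(q^4 - 13*q^3 + 59*q^2 - 107*q + 60) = (q - 4)*(q + 2)*(q^3 - 9*q^2 + 23*q - 15) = (q - 4)*(q - 3)*(q + 2)*(q^2 - 6*q + 5) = (q - 4)*(q - 3)*(q - 1)*(q + 2)*(q - 5)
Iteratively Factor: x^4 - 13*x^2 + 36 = (x + 3)*(x^3 - 3*x^2 - 4*x + 12) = (x - 2)*(x + 3)*(x^2 - x - 6) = (x - 2)*(x + 2)*(x + 3)*(x - 3)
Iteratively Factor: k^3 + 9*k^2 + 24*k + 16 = (k + 1)*(k^2 + 8*k + 16) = (k + 1)*(k + 4)*(k + 4)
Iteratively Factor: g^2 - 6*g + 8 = (g - 4)*(g - 2)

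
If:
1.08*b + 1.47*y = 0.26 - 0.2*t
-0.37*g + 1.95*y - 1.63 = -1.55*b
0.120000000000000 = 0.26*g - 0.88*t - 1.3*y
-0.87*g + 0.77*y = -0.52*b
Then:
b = -8.55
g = 1.98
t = -11.38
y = 8.01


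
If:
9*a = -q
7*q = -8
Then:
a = 8/63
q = -8/7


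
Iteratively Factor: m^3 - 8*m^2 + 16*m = (m)*(m^2 - 8*m + 16) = m*(m - 4)*(m - 4)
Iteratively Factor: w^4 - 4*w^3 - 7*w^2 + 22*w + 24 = (w - 3)*(w^3 - w^2 - 10*w - 8) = (w - 3)*(w + 2)*(w^2 - 3*w - 4) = (w - 3)*(w + 1)*(w + 2)*(w - 4)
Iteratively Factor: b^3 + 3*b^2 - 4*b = (b)*(b^2 + 3*b - 4) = b*(b + 4)*(b - 1)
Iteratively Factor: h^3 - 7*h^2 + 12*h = (h - 3)*(h^2 - 4*h) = h*(h - 3)*(h - 4)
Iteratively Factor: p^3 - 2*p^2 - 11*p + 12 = (p - 4)*(p^2 + 2*p - 3) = (p - 4)*(p - 1)*(p + 3)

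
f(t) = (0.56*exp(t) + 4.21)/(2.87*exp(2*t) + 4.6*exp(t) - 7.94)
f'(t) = (0.56*exp(t) + 4.21)*(-5.74*exp(2*t) - 4.6*exp(t))/(2.87*exp(2*t) + 4.6*exp(t) - 7.94)^2 + 0.56*exp(t)/(2.87*exp(2*t) + 4.6*exp(t) - 7.94) = (-(0.56*exp(t) + 4.21)*(5.74*exp(t) + 4.6) + 1.6072*exp(2*t) + 2.576*exp(t) - 4.4464)*exp(t)/(2.87*exp(2*t) + 4.6*exp(t) - 7.94)^2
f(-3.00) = -0.55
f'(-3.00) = -0.02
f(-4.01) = -0.54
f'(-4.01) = -0.01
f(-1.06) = -0.73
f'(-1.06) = -0.31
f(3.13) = 0.01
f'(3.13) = -0.01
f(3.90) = 0.00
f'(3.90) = -0.00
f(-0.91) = -0.79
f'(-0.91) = -0.43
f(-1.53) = -0.64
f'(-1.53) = -0.14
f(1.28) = 0.14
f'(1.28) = -0.23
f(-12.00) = -0.53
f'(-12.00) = 0.00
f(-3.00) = -0.55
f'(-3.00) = -0.02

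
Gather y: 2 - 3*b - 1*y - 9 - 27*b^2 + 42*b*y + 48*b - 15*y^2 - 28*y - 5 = -27*b^2 + 45*b - 15*y^2 + y*(42*b - 29) - 12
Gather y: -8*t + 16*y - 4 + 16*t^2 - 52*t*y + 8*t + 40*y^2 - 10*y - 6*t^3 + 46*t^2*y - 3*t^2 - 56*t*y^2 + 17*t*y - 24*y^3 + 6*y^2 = -6*t^3 + 13*t^2 - 24*y^3 + y^2*(46 - 56*t) + y*(46*t^2 - 35*t + 6) - 4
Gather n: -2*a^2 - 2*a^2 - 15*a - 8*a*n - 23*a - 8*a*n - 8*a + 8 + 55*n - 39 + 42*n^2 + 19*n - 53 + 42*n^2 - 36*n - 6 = -4*a^2 - 46*a + 84*n^2 + n*(38 - 16*a) - 90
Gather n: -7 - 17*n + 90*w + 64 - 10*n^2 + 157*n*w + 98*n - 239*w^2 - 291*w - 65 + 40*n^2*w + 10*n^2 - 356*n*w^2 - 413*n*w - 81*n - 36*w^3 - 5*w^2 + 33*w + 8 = 40*n^2*w + n*(-356*w^2 - 256*w) - 36*w^3 - 244*w^2 - 168*w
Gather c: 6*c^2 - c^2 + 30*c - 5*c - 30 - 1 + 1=5*c^2 + 25*c - 30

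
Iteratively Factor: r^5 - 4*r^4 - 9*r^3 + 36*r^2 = (r + 3)*(r^4 - 7*r^3 + 12*r^2) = r*(r + 3)*(r^3 - 7*r^2 + 12*r) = r^2*(r + 3)*(r^2 - 7*r + 12) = r^2*(r - 3)*(r + 3)*(r - 4)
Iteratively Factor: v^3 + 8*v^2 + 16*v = (v + 4)*(v^2 + 4*v) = (v + 4)^2*(v)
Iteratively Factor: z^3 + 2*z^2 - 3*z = (z + 3)*(z^2 - z) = (z - 1)*(z + 3)*(z)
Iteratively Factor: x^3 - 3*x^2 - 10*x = (x + 2)*(x^2 - 5*x) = (x - 5)*(x + 2)*(x)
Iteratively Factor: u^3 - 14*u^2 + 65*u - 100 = (u - 4)*(u^2 - 10*u + 25) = (u - 5)*(u - 4)*(u - 5)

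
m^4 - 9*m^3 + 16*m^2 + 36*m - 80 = (m - 5)*(m - 4)*(m - 2)*(m + 2)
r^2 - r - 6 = (r - 3)*(r + 2)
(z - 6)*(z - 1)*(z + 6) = z^3 - z^2 - 36*z + 36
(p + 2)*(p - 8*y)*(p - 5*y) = p^3 - 13*p^2*y + 2*p^2 + 40*p*y^2 - 26*p*y + 80*y^2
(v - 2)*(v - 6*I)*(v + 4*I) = v^3 - 2*v^2 - 2*I*v^2 + 24*v + 4*I*v - 48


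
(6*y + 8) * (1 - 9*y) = -54*y^2 - 66*y + 8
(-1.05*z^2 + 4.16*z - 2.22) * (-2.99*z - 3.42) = 3.1395*z^3 - 8.8474*z^2 - 7.5894*z + 7.5924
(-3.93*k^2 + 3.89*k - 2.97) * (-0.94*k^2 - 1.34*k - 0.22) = 3.6942*k^4 + 1.6096*k^3 - 1.5562*k^2 + 3.124*k + 0.6534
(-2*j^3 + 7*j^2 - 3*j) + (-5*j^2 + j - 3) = -2*j^3 + 2*j^2 - 2*j - 3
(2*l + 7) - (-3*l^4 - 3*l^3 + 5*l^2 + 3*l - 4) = 3*l^4 + 3*l^3 - 5*l^2 - l + 11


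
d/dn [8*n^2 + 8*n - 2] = 16*n + 8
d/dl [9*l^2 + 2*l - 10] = 18*l + 2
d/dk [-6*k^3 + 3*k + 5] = 3 - 18*k^2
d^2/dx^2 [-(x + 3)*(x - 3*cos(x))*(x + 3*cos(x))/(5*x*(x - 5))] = 2*(-9*x^5*cos(2*x) + 9*x^4*sin(2*x) + 63*x^4*cos(2*x) + 9*x^3*sin(2*x) + 99*x^3*cos(2*x)/2 - 71*x^3/2 - 405*x^2*sin(2*x) - 1269*x^2*cos(2*x)/2 + 81*x^2/2 + 675*x*sin(2*x) - 405*x*cos(2*x)/2 - 405*x/2 + 675*cos(2*x)/2 + 675/2)/(5*x^3*(x^3 - 15*x^2 + 75*x - 125))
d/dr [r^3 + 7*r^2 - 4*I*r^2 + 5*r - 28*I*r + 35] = 3*r^2 + r*(14 - 8*I) + 5 - 28*I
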